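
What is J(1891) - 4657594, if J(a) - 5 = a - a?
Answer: -4657589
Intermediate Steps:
J(a) = 5 (J(a) = 5 + (a - a) = 5 + 0 = 5)
J(1891) - 4657594 = 5 - 4657594 = -4657589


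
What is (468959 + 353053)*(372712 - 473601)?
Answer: -82931968668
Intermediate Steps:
(468959 + 353053)*(372712 - 473601) = 822012*(-100889) = -82931968668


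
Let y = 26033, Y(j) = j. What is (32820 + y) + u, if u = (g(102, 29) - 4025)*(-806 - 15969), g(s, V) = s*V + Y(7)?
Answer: 17840353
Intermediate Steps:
g(s, V) = 7 + V*s (g(s, V) = s*V + 7 = V*s + 7 = 7 + V*s)
u = 17781500 (u = ((7 + 29*102) - 4025)*(-806 - 15969) = ((7 + 2958) - 4025)*(-16775) = (2965 - 4025)*(-16775) = -1060*(-16775) = 17781500)
(32820 + y) + u = (32820 + 26033) + 17781500 = 58853 + 17781500 = 17840353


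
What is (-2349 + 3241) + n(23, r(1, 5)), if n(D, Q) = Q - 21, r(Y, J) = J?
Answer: 876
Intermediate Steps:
n(D, Q) = -21 + Q
(-2349 + 3241) + n(23, r(1, 5)) = (-2349 + 3241) + (-21 + 5) = 892 - 16 = 876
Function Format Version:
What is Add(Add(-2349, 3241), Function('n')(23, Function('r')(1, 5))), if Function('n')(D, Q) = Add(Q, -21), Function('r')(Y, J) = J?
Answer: 876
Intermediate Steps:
Function('n')(D, Q) = Add(-21, Q)
Add(Add(-2349, 3241), Function('n')(23, Function('r')(1, 5))) = Add(Add(-2349, 3241), Add(-21, 5)) = Add(892, -16) = 876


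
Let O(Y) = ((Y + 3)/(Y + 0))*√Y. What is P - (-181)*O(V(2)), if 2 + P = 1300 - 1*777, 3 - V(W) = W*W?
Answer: 521 - 362*I ≈ 521.0 - 362.0*I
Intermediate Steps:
V(W) = 3 - W² (V(W) = 3 - W*W = 3 - W²)
P = 521 (P = -2 + (1300 - 1*777) = -2 + (1300 - 777) = -2 + 523 = 521)
O(Y) = (3 + Y)/√Y (O(Y) = ((3 + Y)/Y)*√Y = (3 + Y)/√Y)
P - (-181)*O(V(2)) = 521 - (-181)*(3 + (3 - 1*2²))/√(3 - 1*2²) = 521 - (-181)*(3 + (3 - 1*4))/√(3 - 1*4) = 521 - (-181)*(3 + (3 - 4))/√(3 - 4) = 521 - (-181)*(3 - 1)/√(-1) = 521 - (-181)*-I*2 = 521 - (-181)*(-2*I) = 521 - 362*I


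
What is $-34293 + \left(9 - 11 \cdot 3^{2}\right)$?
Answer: $-34383$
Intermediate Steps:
$-34293 + \left(9 - 11 \cdot 3^{2}\right) = -34293 + \left(9 - 99\right) = -34293 - 90 = -34383$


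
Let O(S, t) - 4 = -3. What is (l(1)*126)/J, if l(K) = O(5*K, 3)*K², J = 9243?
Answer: 14/1027 ≈ 0.013632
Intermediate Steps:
O(S, t) = 1 (O(S, t) = 4 - 3 = 1)
l(K) = K² (l(K) = 1*K² = K²)
(l(1)*126)/J = (1²*126)/9243 = (1*126)*(1/9243) = 126*(1/9243) = 14/1027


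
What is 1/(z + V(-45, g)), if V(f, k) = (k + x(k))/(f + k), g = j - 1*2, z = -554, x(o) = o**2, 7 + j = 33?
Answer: -7/4078 ≈ -0.0017165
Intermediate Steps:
j = 26 (j = -7 + 33 = 26)
g = 24 (g = 26 - 1*2 = 26 - 2 = 24)
V(f, k) = (k + k**2)/(f + k)
1/(z + V(-45, g)) = 1/(-554 + 24*(1 + 24)/(-45 + 24)) = 1/(-554 + 24*25/(-21)) = 1/(-554 + 24*(-1/21)*25) = 1/(-554 - 200/7) = 1/(-4078/7) = -7/4078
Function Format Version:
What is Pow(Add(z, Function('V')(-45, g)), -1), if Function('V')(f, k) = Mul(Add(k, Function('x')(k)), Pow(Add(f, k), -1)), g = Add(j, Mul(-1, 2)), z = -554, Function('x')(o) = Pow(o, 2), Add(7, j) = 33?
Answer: Rational(-7, 4078) ≈ -0.0017165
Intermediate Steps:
j = 26 (j = Add(-7, 33) = 26)
g = 24 (g = Add(26, Mul(-1, 2)) = Add(26, -2) = 24)
Function('V')(f, k) = Mul(Pow(Add(f, k), -1), Add(k, Pow(k, 2))) (Function('V')(f, k) = Mul(Add(k, Pow(k, 2)), Pow(Add(f, k), -1)) = Mul(Pow(Add(f, k), -1), Add(k, Pow(k, 2))))
Pow(Add(z, Function('V')(-45, g)), -1) = Pow(Add(-554, Mul(24, Pow(Add(-45, 24), -1), Add(1, 24))), -1) = Pow(Add(-554, Mul(24, Pow(-21, -1), 25)), -1) = Pow(Add(-554, Mul(24, Rational(-1, 21), 25)), -1) = Pow(Add(-554, Rational(-200, 7)), -1) = Pow(Rational(-4078, 7), -1) = Rational(-7, 4078)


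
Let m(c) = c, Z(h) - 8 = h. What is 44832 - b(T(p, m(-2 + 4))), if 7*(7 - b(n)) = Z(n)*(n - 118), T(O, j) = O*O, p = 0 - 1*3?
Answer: 311922/7 ≈ 44560.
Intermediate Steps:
p = -3 (p = 0 - 3 = -3)
Z(h) = 8 + h
T(O, j) = O²
b(n) = 7 - (-118 + n)*(8 + n)/7 (b(n) = 7 - (8 + n)*(n - 118)/7 = 7 - (8 + n)*(-118 + n)/7 = 7 - (-118 + n)*(8 + n)/7)
44832 - b(T(p, m(-2 + 4))) = 44832 - (993/7 - ((-3)²)²/7 + (110/7)*(-3)²) = 44832 - (993/7 - ⅐*9² + (110/7)*9) = 44832 - (993/7 - ⅐*81 + 990/7) = 44832 - (993/7 - 81/7 + 990/7) = 44832 - 1*1902/7 = 44832 - 1902/7 = 311922/7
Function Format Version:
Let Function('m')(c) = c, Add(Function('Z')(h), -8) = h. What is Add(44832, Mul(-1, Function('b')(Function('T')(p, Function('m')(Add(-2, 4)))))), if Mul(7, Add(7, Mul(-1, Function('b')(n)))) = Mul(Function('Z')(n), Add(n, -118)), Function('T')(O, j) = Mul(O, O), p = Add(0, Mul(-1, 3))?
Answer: Rational(311922, 7) ≈ 44560.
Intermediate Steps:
p = -3 (p = Add(0, -3) = -3)
Function('Z')(h) = Add(8, h)
Function('T')(O, j) = Pow(O, 2)
Function('b')(n) = Add(7, Mul(Rational(-1, 7), Add(-118, n), Add(8, n))) (Function('b')(n) = Add(7, Mul(Rational(-1, 7), Mul(Add(8, n), Add(n, -118)))) = Add(7, Mul(Rational(-1, 7), Mul(Add(8, n), Add(-118, n)))) = Add(7, Mul(Rational(-1, 7), Mul(Add(-118, n), Add(8, n)))) = Add(7, Mul(Rational(-1, 7), Add(-118, n), Add(8, n))))
Add(44832, Mul(-1, Function('b')(Function('T')(p, Function('m')(Add(-2, 4)))))) = Add(44832, Mul(-1, Add(Rational(993, 7), Mul(Rational(-1, 7), Pow(Pow(-3, 2), 2)), Mul(Rational(110, 7), Pow(-3, 2))))) = Add(44832, Mul(-1, Add(Rational(993, 7), Mul(Rational(-1, 7), Pow(9, 2)), Mul(Rational(110, 7), 9)))) = Add(44832, Mul(-1, Add(Rational(993, 7), Mul(Rational(-1, 7), 81), Rational(990, 7)))) = Add(44832, Mul(-1, Add(Rational(993, 7), Rational(-81, 7), Rational(990, 7)))) = Add(44832, Mul(-1, Rational(1902, 7))) = Add(44832, Rational(-1902, 7)) = Rational(311922, 7)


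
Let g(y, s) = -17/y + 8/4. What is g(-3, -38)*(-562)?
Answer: -12926/3 ≈ -4308.7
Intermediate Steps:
g(y, s) = 2 - 17/y (g(y, s) = -17/y + 8*(1/4) = -17/y + 2 = 2 - 17/y)
g(-3, -38)*(-562) = (2 - 17/(-3))*(-562) = (2 - 17*(-1/3))*(-562) = (2 + 17/3)*(-562) = (23/3)*(-562) = -12926/3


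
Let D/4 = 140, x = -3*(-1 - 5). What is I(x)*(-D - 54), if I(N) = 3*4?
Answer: -7368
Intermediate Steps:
x = 18 (x = -3*(-6) = 18)
I(N) = 12
D = 560 (D = 4*140 = 560)
I(x)*(-D - 54) = 12*(-1*560 - 54) = 12*(-560 - 54) = 12*(-614) = -7368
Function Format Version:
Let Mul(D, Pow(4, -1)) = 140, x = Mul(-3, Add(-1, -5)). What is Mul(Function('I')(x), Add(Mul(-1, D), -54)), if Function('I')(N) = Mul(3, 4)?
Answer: -7368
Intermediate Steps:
x = 18 (x = Mul(-3, -6) = 18)
Function('I')(N) = 12
D = 560 (D = Mul(4, 140) = 560)
Mul(Function('I')(x), Add(Mul(-1, D), -54)) = Mul(12, Add(Mul(-1, 560), -54)) = Mul(12, Add(-560, -54)) = Mul(12, -614) = -7368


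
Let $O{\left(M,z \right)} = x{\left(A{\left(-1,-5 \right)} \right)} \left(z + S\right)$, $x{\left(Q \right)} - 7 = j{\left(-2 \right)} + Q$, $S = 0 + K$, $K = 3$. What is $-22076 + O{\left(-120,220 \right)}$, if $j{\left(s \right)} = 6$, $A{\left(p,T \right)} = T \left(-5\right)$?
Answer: $-13602$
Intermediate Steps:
$A{\left(p,T \right)} = - 5 T$
$S = 3$ ($S = 0 + 3 = 3$)
$x{\left(Q \right)} = 13 + Q$ ($x{\left(Q \right)} = 7 + \left(6 + Q\right) = 13 + Q$)
$O{\left(M,z \right)} = 114 + 38 z$ ($O{\left(M,z \right)} = \left(13 - -25\right) \left(z + 3\right) = \left(13 + 25\right) \left(3 + z\right) = 38 \left(3 + z\right) = 114 + 38 z$)
$-22076 + O{\left(-120,220 \right)} = -22076 + \left(114 + 38 \cdot 220\right) = -22076 + \left(114 + 8360\right) = -22076 + 8474 = -13602$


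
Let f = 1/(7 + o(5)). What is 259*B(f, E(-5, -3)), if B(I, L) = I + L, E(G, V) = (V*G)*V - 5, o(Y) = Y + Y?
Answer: -219891/17 ≈ -12935.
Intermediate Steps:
o(Y) = 2*Y
E(G, V) = -5 + G*V² (E(G, V) = (G*V)*V - 5 = G*V² - 5 = -5 + G*V²)
f = 1/17 (f = 1/(7 + 2*5) = 1/(7 + 10) = 1/17 ≈ 0.058824)
259*B(f, E(-5, -3)) = 259*(1/17 + (-5 - 5*(-3)²)) = 259*(1/17 + (-5 - 5*9)) = 259*(1/17 + (-5 - 45)) = 259*(1/17 - 50) = 259*(-849/17) = -219891/17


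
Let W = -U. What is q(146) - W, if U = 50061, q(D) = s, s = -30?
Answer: 50031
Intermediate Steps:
q(D) = -30
W = -50061 (W = -1*50061 = -50061)
q(146) - W = -30 - 1*(-50061) = -30 + 50061 = 50031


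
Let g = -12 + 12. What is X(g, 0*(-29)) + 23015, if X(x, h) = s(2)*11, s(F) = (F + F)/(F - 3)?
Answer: 22971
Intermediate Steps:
g = 0
s(F) = 2*F/(-3 + F) (s(F) = (2*F)/(-3 + F) = 2*F/(-3 + F))
X(x, h) = -44 (X(x, h) = (2*2/(-3 + 2))*11 = (2*2/(-1))*11 = (2*2*(-1))*11 = -4*11 = -44)
X(g, 0*(-29)) + 23015 = -44 + 23015 = 22971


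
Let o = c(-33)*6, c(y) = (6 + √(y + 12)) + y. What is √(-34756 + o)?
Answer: √(-34918 + 6*I*√21) ≈ 0.0736 + 186.86*I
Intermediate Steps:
c(y) = 6 + y + √(12 + y) (c(y) = (6 + √(12 + y)) + y = 6 + y + √(12 + y))
o = -162 + 6*I*√21 (o = (6 - 33 + √(12 - 33))*6 = (6 - 33 + √(-21))*6 = (6 - 33 + I*√21)*6 = (-27 + I*√21)*6 = -162 + 6*I*√21 ≈ -162.0 + 27.495*I)
√(-34756 + o) = √(-34756 + (-162 + 6*I*√21)) = √(-34918 + 6*I*√21)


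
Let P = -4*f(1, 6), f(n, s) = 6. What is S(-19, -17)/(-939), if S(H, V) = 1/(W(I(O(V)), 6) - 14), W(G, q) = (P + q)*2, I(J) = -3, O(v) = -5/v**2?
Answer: 1/46950 ≈ 2.1299e-5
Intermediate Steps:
P = -24 (P = -4*6 = -24)
O(v) = -5/v**2
W(G, q) = -48 + 2*q (W(G, q) = (-24 + q)*2 = -48 + 2*q)
S(H, V) = -1/50 (S(H, V) = 1/((-48 + 2*6) - 14) = 1/((-48 + 12) - 14) = 1/(-36 - 14) = 1/(-50) = -1/50)
S(-19, -17)/(-939) = -1/50/(-939) = -1/50*(-1/939) = 1/46950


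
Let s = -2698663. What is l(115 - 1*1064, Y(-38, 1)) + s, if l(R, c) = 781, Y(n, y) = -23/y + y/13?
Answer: -2697882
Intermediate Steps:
Y(n, y) = -23/y + y/13 (Y(n, y) = -23/y + y*(1/13) = -23/y + y/13)
l(115 - 1*1064, Y(-38, 1)) + s = 781 - 2698663 = -2697882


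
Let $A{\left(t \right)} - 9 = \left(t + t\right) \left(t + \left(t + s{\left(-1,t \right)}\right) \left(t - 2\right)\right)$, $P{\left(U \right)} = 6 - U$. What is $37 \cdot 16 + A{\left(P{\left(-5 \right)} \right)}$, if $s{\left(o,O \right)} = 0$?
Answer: $3021$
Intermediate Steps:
$A{\left(t \right)} = 9 + 2 t \left(t + t \left(-2 + t\right)\right)$ ($A{\left(t \right)} = 9 + \left(t + t\right) \left(t + \left(t + 0\right) \left(t - 2\right)\right) = 9 + 2 t \left(t + t \left(-2 + t\right)\right)$)
$37 \cdot 16 + A{\left(P{\left(-5 \right)} \right)} = 37 \cdot 16 + \left(9 - 2 \left(6 - -5\right)^{2} + 2 \left(6 - -5\right)^{3}\right) = 592 + \left(9 - 2 \left(6 + 5\right)^{2} + 2 \left(6 + 5\right)^{3}\right) = 592 + \left(9 - 2 \cdot 11^{2} + 2 \cdot 11^{3}\right) = 592 + \left(9 - 242 + 2 \cdot 1331\right) = 592 + \left(9 - 242 + 2662\right) = 592 + 2429 = 3021$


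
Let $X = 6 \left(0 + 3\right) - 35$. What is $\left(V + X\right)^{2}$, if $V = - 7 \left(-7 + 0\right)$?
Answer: $1024$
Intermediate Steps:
$X = -17$ ($X = 6 \cdot 3 - 35 = 18 - 35 = -17$)
$V = 49$ ($V = \left(-7\right) \left(-7\right) = 49$)
$\left(V + X\right)^{2} = \left(49 - 17\right)^{2} = 32^{2} = 1024$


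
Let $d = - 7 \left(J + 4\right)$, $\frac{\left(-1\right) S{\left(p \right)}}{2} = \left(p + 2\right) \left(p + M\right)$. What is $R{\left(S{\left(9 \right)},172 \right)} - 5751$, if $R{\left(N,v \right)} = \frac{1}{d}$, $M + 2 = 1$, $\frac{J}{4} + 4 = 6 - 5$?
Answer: $- \frac{322055}{56} \approx -5751.0$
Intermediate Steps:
$J = -12$ ($J = -16 + 4 \left(6 - 5\right) = -16 + 4 \cdot 1 = -16 + 4 = -12$)
$M = -1$ ($M = -2 + 1 = -1$)
$S{\left(p \right)} = - 2 \left(-1 + p\right) \left(2 + p\right)$ ($S{\left(p \right)} = - 2 \left(p + 2\right) \left(p - 1\right) = - 2 \left(2 + p\right) \left(-1 + p\right) = - 2 \left(-1 + p\right) \left(2 + p\right)$)
$d = 56$ ($d = - 7 \left(-12 + 4\right) = \left(-7\right) \left(-8\right) = 56$)
$R{\left(N,v \right)} = \frac{1}{56}$
$R{\left(S{\left(9 \right)},172 \right)} - 5751 = \frac{1}{56} - 5751 = - \frac{322055}{56}$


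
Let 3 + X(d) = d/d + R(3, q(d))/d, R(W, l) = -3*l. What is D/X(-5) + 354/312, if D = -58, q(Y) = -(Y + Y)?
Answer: -695/52 ≈ -13.365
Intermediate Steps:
q(Y) = -2*Y
X(d) = 4 (X(d) = -3 + (d/d + (-(-6)*d)/d) = -3 + (1 + (6*d)/d) = -3 + (1 + 6) = -3 + 7 = 4)
D/X(-5) + 354/312 = -58/4 + 354/312 = -58*¼ + 354*(1/312) = -29/2 + 59/52 = -695/52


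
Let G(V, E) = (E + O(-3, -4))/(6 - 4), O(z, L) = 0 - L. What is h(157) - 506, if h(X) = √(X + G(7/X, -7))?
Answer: -506 + √622/2 ≈ -493.53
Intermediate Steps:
O(z, L) = -L
G(V, E) = 2 + E/2 (G(V, E) = (E - 1*(-4))/(6 - 4) = (E + 4)/2 = (4 + E)*(½) = 2 + E/2)
h(X) = √(-3/2 + X) (h(X) = √(X + (2 + (½)*(-7))) = √(X + (2 - 7/2)) = √(X - 3/2) = √(-3/2 + X))
h(157) - 506 = √(-6 + 4*157)/2 - 506 = √(-6 + 628)/2 - 506 = √622/2 - 506 = -506 + √622/2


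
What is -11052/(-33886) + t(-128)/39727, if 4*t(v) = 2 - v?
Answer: 440164099/1346189122 ≈ 0.32697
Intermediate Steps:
t(v) = 1/2 - v/4 (t(v) = (2 - v)/4 = 1/2 - v/4)
-11052/(-33886) + t(-128)/39727 = -11052/(-33886) + (1/2 - 1/4*(-128))/39727 = -11052*(-1/33886) + (1/2 + 32)*(1/39727) = 5526/16943 + (65/2)*(1/39727) = 5526/16943 + 65/79454 = 440164099/1346189122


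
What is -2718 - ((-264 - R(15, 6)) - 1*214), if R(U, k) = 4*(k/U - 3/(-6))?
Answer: -11182/5 ≈ -2236.4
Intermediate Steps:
R(U, k) = 2 + 4*k/U (R(U, k) = 4*(k/U - 3*(-⅙)) = 4*(k/U + ½) = 4*(½ + k/U) = 2 + 4*k/U)
-2718 - ((-264 - R(15, 6)) - 1*214) = -2718 - ((-264 - (2 + 4*6/15)) - 1*214) = -2718 - ((-264 - (2 + 4*6*(1/15))) - 214) = -2718 - ((-264 - (2 + 8/5)) - 214) = -2718 - ((-264 - 1*18/5) - 214) = -2718 - ((-264 - 18/5) - 214) = -2718 - (-1338/5 - 214) = -2718 - 1*(-2408/5) = -2718 + 2408/5 = -11182/5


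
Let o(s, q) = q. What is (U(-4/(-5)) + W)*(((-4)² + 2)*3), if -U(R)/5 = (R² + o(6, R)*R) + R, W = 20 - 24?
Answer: -3888/5 ≈ -777.60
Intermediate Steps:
W = -4
U(R) = -10*R² - 5*R (U(R) = -5*((R² + R*R) + R) = -5*((R² + R²) + R) = -5*(2*R² + R) = -5*(R + 2*R²) = -10*R² - 5*R)
(U(-4/(-5)) + W)*(((-4)² + 2)*3) = (-5*(-4/(-5))*(1 + 2*(-4/(-5))) - 4)*(((-4)² + 2)*3) = (-5*(-4*(-⅕))*(1 + 2*(-4*(-⅕))) - 4)*((16 + 2)*3) = (-5*⅘*(1 + 2*(⅘)) - 4)*(18*3) = (-5*⅘*(1 + 8/5) - 4)*54 = (-5*⅘*13/5 - 4)*54 = (-52/5 - 4)*54 = -72/5*54 = -3888/5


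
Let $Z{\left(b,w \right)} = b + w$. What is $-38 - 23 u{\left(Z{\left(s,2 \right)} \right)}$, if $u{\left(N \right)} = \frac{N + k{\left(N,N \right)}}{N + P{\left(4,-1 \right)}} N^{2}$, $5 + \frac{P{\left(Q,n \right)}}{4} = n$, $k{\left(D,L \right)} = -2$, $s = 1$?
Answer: $- \frac{197}{7} \approx -28.143$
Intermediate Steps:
$P{\left(Q,n \right)} = -20 + 4 n$
$u{\left(N \right)} = \frac{N^{2} \left(-2 + N\right)}{-24 + N}$ ($u{\left(N \right)} = \frac{N - 2}{N + \left(-20 + 4 \left(-1\right)\right)} N^{2} = \frac{-2 + N}{N - 24} N^{2} = \frac{-2 + N}{-24 + N} N^{2} = \frac{N^{2} \left(-2 + N\right)}{-24 + N}$)
$-38 - 23 u{\left(Z{\left(s,2 \right)} \right)} = -38 - 23 \frac{\left(1 + 2\right)^{2} \left(-2 + \left(1 + 2\right)\right)}{-24 + \left(1 + 2\right)} = -38 - 23 \frac{3^{2} \left(-2 + 3\right)}{-24 + 3} = -38 - 23 \cdot 9 \frac{1}{-21} \cdot 1 = -38 - 23 \cdot 9 \left(- \frac{1}{21}\right) 1 = -38 - - \frac{69}{7} = -38 + \frac{69}{7} = - \frac{197}{7}$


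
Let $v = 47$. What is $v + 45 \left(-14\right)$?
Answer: $-583$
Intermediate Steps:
$v + 45 \left(-14\right) = 47 + 45 \left(-14\right) = 47 - 630 = -583$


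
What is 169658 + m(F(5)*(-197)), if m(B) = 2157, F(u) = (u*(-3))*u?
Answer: 171815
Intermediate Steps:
F(u) = -3*u² (F(u) = (-3*u)*u = -3*u²)
169658 + m(F(5)*(-197)) = 169658 + 2157 = 171815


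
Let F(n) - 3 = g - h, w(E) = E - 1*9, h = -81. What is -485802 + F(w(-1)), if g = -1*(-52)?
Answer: -485666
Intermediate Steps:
g = 52
w(E) = -9 + E (w(E) = E - 9 = -9 + E)
F(n) = 136 (F(n) = 3 + (52 - 1*(-81)) = 3 + (52 + 81) = 3 + 133 = 136)
-485802 + F(w(-1)) = -485802 + 136 = -485666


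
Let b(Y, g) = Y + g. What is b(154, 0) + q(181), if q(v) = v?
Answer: 335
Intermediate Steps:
b(154, 0) + q(181) = (154 + 0) + 181 = 154 + 181 = 335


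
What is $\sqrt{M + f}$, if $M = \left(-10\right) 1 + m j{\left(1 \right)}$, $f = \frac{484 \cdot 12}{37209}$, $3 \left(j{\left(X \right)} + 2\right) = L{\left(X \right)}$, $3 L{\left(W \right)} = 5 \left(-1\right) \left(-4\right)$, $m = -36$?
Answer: $\frac{i \sqrt{2745007154}}{12403} \approx 4.2242 i$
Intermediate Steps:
$L{\left(W \right)} = \frac{20}{3}$ ($L{\left(W \right)} = \frac{5 \left(-1\right) \left(-4\right)}{3} = \frac{\left(-5\right) \left(-4\right)}{3} = \frac{1}{3} \cdot 20 = \frac{20}{3}$)
$j{\left(X \right)} = \frac{2}{9}$ ($j{\left(X \right)} = -2 + \frac{1}{3} \cdot \frac{20}{3} = -2 + \frac{20}{9} = \frac{2}{9}$)
$f = \frac{1936}{12403}$ ($f = 5808 \cdot \frac{1}{37209} = \frac{1936}{12403} \approx 0.15609$)
$M = -18$ ($M = \left(-10\right) 1 - 8 = -10 - 8 = -18$)
$\sqrt{M + f} = \sqrt{-18 + \frac{1936}{12403}} = \sqrt{- \frac{221318}{12403}} = \frac{i \sqrt{2745007154}}{12403}$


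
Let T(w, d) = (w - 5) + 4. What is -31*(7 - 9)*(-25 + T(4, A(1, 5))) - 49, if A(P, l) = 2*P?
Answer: -1413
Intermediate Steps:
T(w, d) = -1 + w (T(w, d) = (-5 + w) + 4 = -1 + w)
-31*(7 - 9)*(-25 + T(4, A(1, 5))) - 49 = -31*(7 - 9)*(-25 + (-1 + 4)) - 49 = -(-62)*(-25 + 3) - 49 = -(-62)*(-22) - 49 = -31*44 - 49 = -1364 - 49 = -1413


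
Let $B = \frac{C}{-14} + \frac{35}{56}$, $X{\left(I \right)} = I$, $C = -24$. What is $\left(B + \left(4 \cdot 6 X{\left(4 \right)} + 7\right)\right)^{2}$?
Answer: $\frac{34798201}{3136} \approx 11096.0$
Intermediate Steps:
$B = \frac{131}{56}$ ($B = - \frac{24}{-14} + \frac{35}{56} = \left(-24\right) \left(- \frac{1}{14}\right) + 35 \cdot \frac{1}{56} = \frac{12}{7} + \frac{5}{8} = \frac{131}{56} \approx 2.3393$)
$\left(B + \left(4 \cdot 6 X{\left(4 \right)} + 7\right)\right)^{2} = \left(\frac{131}{56} + \left(4 \cdot 6 \cdot 4 + 7\right)\right)^{2} = \left(\frac{131}{56} + \left(4 \cdot 24 + 7\right)\right)^{2} = \left(\frac{131}{56} + \left(96 + 7\right)\right)^{2} = \left(\frac{131}{56} + 103\right)^{2} = \left(\frac{5899}{56}\right)^{2} = \frac{34798201}{3136}$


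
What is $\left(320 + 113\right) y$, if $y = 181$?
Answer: $78373$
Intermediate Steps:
$\left(320 + 113\right) y = \left(320 + 113\right) 181 = 433 \cdot 181 = 78373$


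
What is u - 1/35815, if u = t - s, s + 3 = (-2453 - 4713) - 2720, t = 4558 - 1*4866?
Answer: 343143514/35815 ≈ 9581.0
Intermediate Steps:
t = -308 (t = 4558 - 4866 = -308)
s = -9889 (s = -3 + ((-2453 - 4713) - 2720) = -3 + (-7166 - 2720) = -3 - 9886 = -9889)
u = 9581 (u = -308 - 1*(-9889) = -308 + 9889 = 9581)
u - 1/35815 = 9581 - 1/35815 = 343143514/35815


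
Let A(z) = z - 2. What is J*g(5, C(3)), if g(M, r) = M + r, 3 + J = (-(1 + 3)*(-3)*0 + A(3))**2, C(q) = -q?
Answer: -4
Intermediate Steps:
A(z) = -2 + z
J = -2 (J = -3 + (-(1 + 3)*(-3)*0 + (-2 + 3))**2 = -3 + (-4*(-3)*0 + 1)**2 = -3 + (-1*(-12)*0 + 1)**2 = -3 + (12*0 + 1)**2 = -3 + (0 + 1)**2 = -3 + 1**2 = -3 + 1 = -2)
J*g(5, C(3)) = -2*(5 - 1*3) = -2*(5 - 3) = -2*2 = -4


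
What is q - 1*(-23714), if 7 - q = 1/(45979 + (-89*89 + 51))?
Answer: 903983588/38109 ≈ 23721.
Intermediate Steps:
q = 266762/38109 (q = 7 - 1/(45979 + (-89*89 + 51)) = 7 - 1/(45979 + (-7921 + 51)) = 7 - 1/(45979 - 7870) = 7 - 1/38109 = 266762/38109 ≈ 7.0000)
q - 1*(-23714) = 266762/38109 - 1*(-23714) = 266762/38109 + 23714 = 903983588/38109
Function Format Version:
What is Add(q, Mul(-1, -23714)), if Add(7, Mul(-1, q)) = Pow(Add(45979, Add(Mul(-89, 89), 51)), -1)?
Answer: Rational(903983588, 38109) ≈ 23721.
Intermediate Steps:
q = Rational(266762, 38109) (q = Add(7, Mul(-1, Pow(Add(45979, Add(Mul(-89, 89), 51)), -1))) = Add(7, Mul(-1, Pow(Add(45979, Add(-7921, 51)), -1))) = Add(7, Mul(-1, Pow(Add(45979, -7870), -1))) = Add(7, Mul(-1, Pow(38109, -1))) = Add(7, Mul(-1, Rational(1, 38109))) = Add(7, Rational(-1, 38109)) = Rational(266762, 38109) ≈ 7.0000)
Add(q, Mul(-1, -23714)) = Add(Rational(266762, 38109), Mul(-1, -23714)) = Add(Rational(266762, 38109), 23714) = Rational(903983588, 38109)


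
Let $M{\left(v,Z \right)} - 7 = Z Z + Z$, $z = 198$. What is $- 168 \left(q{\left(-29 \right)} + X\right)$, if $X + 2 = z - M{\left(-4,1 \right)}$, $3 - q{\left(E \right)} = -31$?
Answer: $-37128$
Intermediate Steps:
$q{\left(E \right)} = 34$ ($q{\left(E \right)} = 3 - -31 = 3 + 31 = 34$)
$M{\left(v,Z \right)} = 7 + Z + Z^{2}$ ($M{\left(v,Z \right)} = 7 + \left(Z Z + Z\right) = 7 + \left(Z^{2} + Z\right) = 7 + \left(Z + Z^{2}\right) = 7 + Z + Z^{2}$)
$X = 187$ ($X = -2 + \left(198 - \left(7 + 1 + 1^{2}\right)\right) = -2 + \left(198 - \left(7 + 1 + 1\right)\right) = -2 + \left(198 - 9\right) = -2 + 189 = 187$)
$- 168 \left(q{\left(-29 \right)} + X\right) = - 168 \left(34 + 187\right) = \left(-168\right) 221 = -37128$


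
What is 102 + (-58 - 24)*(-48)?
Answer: 4038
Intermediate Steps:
102 + (-58 - 24)*(-48) = 102 - 82*(-48) = 102 + 3936 = 4038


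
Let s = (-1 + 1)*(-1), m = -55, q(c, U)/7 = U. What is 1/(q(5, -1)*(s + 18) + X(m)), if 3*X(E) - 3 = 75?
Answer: -1/100 ≈ -0.010000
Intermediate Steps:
q(c, U) = 7*U
X(E) = 26 (X(E) = 1 + (⅓)*75 = 1 + 25 = 26)
s = 0 (s = 0*(-1) = 0)
1/(q(5, -1)*(s + 18) + X(m)) = 1/((7*(-1))*(0 + 18) + 26) = 1/(-7*18 + 26) = 1/(-126 + 26) = 1/(-100) = -1/100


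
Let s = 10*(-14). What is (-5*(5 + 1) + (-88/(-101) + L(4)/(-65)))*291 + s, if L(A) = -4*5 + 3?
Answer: -56067383/6565 ≈ -8540.3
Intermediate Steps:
L(A) = -17 (L(A) = -20 + 3 = -17)
s = -140
(-5*(5 + 1) + (-88/(-101) + L(4)/(-65)))*291 + s = (-5*(5 + 1) + (-88/(-101) - 17/(-65)))*291 - 140 = (-5*6 + (-88*(-1/101) - 17*(-1/65)))*291 - 140 = (-30 + (88/101 + 17/65))*291 - 140 = (-30 + 7437/6565)*291 - 140 = -189513/6565*291 - 140 = -55148283/6565 - 140 = -56067383/6565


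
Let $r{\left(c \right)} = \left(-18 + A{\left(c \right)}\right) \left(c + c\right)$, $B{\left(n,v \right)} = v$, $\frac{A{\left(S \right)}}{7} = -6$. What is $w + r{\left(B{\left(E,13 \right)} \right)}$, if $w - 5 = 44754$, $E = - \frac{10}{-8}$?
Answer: $43199$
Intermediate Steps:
$A{\left(S \right)} = -42$ ($A{\left(S \right)} = 7 \left(-6\right) = -42$)
$E = \frac{5}{4}$ ($E = \left(-10\right) \left(- \frac{1}{8}\right) = \frac{5}{4} \approx 1.25$)
$w = 44759$ ($w = 5 + 44754 = 44759$)
$r{\left(c \right)} = - 120 c$ ($r{\left(c \right)} = \left(-18 - 42\right) \left(c + c\right) = - 60 \cdot 2 c = - 120 c$)
$w + r{\left(B{\left(E,13 \right)} \right)} = 44759 - 1560 = 43199$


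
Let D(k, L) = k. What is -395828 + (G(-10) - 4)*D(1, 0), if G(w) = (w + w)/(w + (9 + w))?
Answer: -4354132/11 ≈ -3.9583e+5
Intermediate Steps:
G(w) = 2*w/(9 + 2*w) (G(w) = (2*w)/(9 + 2*w) = 2*w/(9 + 2*w))
-395828 + (G(-10) - 4)*D(1, 0) = -395828 + (2*(-10)/(9 + 2*(-10)) - 4)*1 = -395828 + (2*(-10)/(9 - 20) - 4)*1 = -395828 + (2*(-10)/(-11) - 4)*1 = -395828 + (2*(-10)*(-1/11) - 4)*1 = -395828 + (20/11 - 4)*1 = -395828 - 24/11*1 = -395828 - 24/11 = -4354132/11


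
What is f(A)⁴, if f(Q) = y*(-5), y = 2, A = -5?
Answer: 10000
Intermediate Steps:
f(Q) = -10 (f(Q) = 2*(-5) = -10)
f(A)⁴ = (-10)⁴ = 10000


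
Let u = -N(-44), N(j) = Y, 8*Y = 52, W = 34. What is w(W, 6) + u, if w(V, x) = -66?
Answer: -145/2 ≈ -72.500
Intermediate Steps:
Y = 13/2 (Y = (1/8)*52 = 13/2 ≈ 6.5000)
N(j) = 13/2
u = -13/2 (u = -1*13/2 = -13/2 ≈ -6.5000)
w(W, 6) + u = -66 - 13/2 = -145/2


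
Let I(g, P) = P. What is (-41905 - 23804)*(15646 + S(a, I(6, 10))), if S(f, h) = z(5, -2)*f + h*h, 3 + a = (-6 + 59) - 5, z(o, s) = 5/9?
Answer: -1036296639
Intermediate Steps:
z(o, s) = 5/9 (z(o, s) = 5*(1/9) = 5/9)
a = 45 (a = -3 + ((-6 + 59) - 5) = -3 + (53 - 5) = -3 + 48 = 45)
S(f, h) = h**2 + 5*f/9 (S(f, h) = 5*f/9 + h*h = 5*f/9 + h**2 = h**2 + 5*f/9)
(-41905 - 23804)*(15646 + S(a, I(6, 10))) = (-41905 - 23804)*(15646 + (10**2 + (5/9)*45)) = -65709*(15646 + (100 + 25)) = -65709*(15646 + 125) = -65709*15771 = -1036296639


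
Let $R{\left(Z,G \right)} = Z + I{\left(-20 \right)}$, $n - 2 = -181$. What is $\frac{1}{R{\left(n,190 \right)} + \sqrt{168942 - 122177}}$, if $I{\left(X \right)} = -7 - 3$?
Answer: $\frac{189}{11044} + \frac{\sqrt{46765}}{11044} \approx 0.036694$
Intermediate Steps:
$n = -179$ ($n = 2 - 181 = -179$)
$I{\left(X \right)} = -10$ ($I{\left(X \right)} = -7 - 3 = -10$)
$R{\left(Z,G \right)} = -10 + Z$ ($R{\left(Z,G \right)} = Z - 10 = -10 + Z$)
$\frac{1}{R{\left(n,190 \right)} + \sqrt{168942 - 122177}} = \frac{1}{\left(-10 - 179\right) + \sqrt{168942 - 122177}} = \frac{1}{-189 + \sqrt{46765}}$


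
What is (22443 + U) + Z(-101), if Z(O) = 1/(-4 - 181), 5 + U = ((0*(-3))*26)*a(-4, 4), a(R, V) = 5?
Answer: 4151029/185 ≈ 22438.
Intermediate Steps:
U = -5 (U = -5 + ((0*(-3))*26)*5 = -5 + (0*26)*5 = -5 + 0*5 = -5 + 0 = -5)
Z(O) = -1/185 (Z(O) = 1/(-185) = -1/185)
(22443 + U) + Z(-101) = (22443 - 5) - 1/185 = 22438 - 1/185 = 4151029/185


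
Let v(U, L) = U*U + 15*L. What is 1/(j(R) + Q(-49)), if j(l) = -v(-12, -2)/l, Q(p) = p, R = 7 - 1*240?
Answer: -233/11303 ≈ -0.020614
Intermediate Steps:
v(U, L) = U² + 15*L
R = -233 (R = 7 - 240 = -233)
j(l) = -114/l (j(l) = -((-12)² + 15*(-2))/l = -(144 - 30)/l = -114/l)
1/(j(R) + Q(-49)) = 1/(-114/(-233) - 49) = 1/(-114*(-1/233) - 49) = 1/(114/233 - 49) = 1/(-11303/233) = -233/11303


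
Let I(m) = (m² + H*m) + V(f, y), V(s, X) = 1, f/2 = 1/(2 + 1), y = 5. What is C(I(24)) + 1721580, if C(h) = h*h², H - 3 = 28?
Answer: 2306920741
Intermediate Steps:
f = ⅔ (f = 2/(2 + 1) = 2/3 = 2*(⅓) = ⅔ ≈ 0.66667)
H = 31 (H = 3 + 28 = 31)
I(m) = 1 + m² + 31*m (I(m) = (m² + 31*m) + 1 = 1 + m² + 31*m)
C(h) = h³
C(I(24)) + 1721580 = (1 + 24² + 31*24)³ + 1721580 = (1 + 576 + 744)³ + 1721580 = 1321³ + 1721580 = 2305199161 + 1721580 = 2306920741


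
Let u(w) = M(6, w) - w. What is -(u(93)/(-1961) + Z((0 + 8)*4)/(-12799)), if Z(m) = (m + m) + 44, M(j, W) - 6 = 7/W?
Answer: -83770832/2334192027 ≈ -0.035889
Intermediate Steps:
M(j, W) = 6 + 7/W
Z(m) = 44 + 2*m (Z(m) = 2*m + 44 = 44 + 2*m)
u(w) = 6 - w + 7/w (u(w) = (6 + 7/w) - w = 6 - w + 7/w)
-(u(93)/(-1961) + Z((0 + 8)*4)/(-12799)) = -((6 - 1*93 + 7/93)/(-1961) + (44 + 2*((0 + 8)*4))/(-12799)) = -((6 - 93 + 7*(1/93))*(-1/1961) + (44 + 2*(8*4))*(-1/12799)) = -((6 - 93 + 7/93)*(-1/1961) + (44 + 2*32)*(-1/12799)) = -(-8084/93*(-1/1961) + (44 + 64)*(-1/12799)) = -(8084/182373 + 108*(-1/12799)) = -(8084/182373 - 108/12799) = -1*83770832/2334192027 = -83770832/2334192027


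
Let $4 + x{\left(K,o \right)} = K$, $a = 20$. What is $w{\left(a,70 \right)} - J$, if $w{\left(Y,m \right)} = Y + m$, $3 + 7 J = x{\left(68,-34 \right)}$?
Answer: $\frac{569}{7} \approx 81.286$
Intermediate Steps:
$x{\left(K,o \right)} = -4 + K$
$J = \frac{61}{7}$ ($J = - \frac{3}{7} + \frac{-4 + 68}{7} = - \frac{3}{7} + \frac{1}{7} \cdot 64 = - \frac{3}{7} + \frac{64}{7} = \frac{61}{7} \approx 8.7143$)
$w{\left(a,70 \right)} - J = \left(20 + 70\right) - \frac{61}{7} = 90 - \frac{61}{7} = \frac{569}{7}$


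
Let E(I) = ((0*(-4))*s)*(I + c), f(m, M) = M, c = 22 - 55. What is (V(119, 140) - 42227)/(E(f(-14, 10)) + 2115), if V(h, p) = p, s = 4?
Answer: -14029/705 ≈ -19.899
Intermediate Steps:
c = -33
E(I) = 0 (E(I) = ((0*(-4))*4)*(I - 33) = (0*4)*(-33 + I) = 0*(-33 + I) = 0)
(V(119, 140) - 42227)/(E(f(-14, 10)) + 2115) = (140 - 42227)/(0 + 2115) = -42087/2115 = -42087*1/2115 = -14029/705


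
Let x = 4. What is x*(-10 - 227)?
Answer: -948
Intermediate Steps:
x*(-10 - 227) = 4*(-10 - 227) = 4*(-237) = -948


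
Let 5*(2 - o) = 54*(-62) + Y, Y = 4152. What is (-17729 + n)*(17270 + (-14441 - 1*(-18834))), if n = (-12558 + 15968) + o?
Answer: -1568162907/5 ≈ -3.1363e+8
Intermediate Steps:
o = -794/5 (o = 2 - (54*(-62) + 4152)/5 = 2 - (-3348 + 4152)/5 = 2 - ⅕*804 = 2 - 804/5 = -794/5 ≈ -158.80)
n = 16256/5 (n = (-12558 + 15968) - 794/5 = 3410 - 794/5 = 16256/5 ≈ 3251.2)
(-17729 + n)*(17270 + (-14441 - 1*(-18834))) = (-17729 + 16256/5)*(17270 + (-14441 - 1*(-18834))) = -72389*(17270 + (-14441 + 18834))/5 = -72389*(17270 + 4393)/5 = -72389/5*21663 = -1568162907/5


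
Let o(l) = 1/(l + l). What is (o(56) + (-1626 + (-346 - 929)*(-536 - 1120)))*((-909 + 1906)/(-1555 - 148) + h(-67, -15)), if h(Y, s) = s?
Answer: -3135866817719/95368 ≈ -3.2882e+7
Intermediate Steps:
o(l) = 1/(2*l)
(o(56) + (-1626 + (-346 - 929)*(-536 - 1120)))*((-909 + 1906)/(-1555 - 148) + h(-67, -15)) = ((½)/56 + (-1626 + (-346 - 929)*(-536 - 1120)))*((-909 + 1906)/(-1555 - 148) - 15) = ((½)*(1/56) + (-1626 - 1275*(-1656)))*(997/(-1703) - 15) = (1/112 + (-1626 + 2111400))*(997*(-1/1703) - 15) = (1/112 + 2109774)*(-997/1703 - 15) = (236294689/112)*(-26542/1703) = -3135866817719/95368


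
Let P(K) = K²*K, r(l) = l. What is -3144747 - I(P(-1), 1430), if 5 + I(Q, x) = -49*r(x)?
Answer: -3074672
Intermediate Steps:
P(K) = K³
I(Q, x) = -5 - 49*x
-3144747 - I(P(-1), 1430) = -3144747 - (-5 - 49*1430) = -3144747 - (-5 - 70070) = -3144747 - 1*(-70075) = -3144747 + 70075 = -3074672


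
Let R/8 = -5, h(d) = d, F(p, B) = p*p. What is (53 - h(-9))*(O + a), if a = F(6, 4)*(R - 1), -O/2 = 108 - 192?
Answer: -81096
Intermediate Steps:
F(p, B) = p²
R = -40 (R = 8*(-5) = -40)
O = 168 (O = -2*(108 - 192) = -2*(-84) = 168)
a = -1476 (a = 6²*(-40 - 1) = 36*(-41) = -1476)
(53 - h(-9))*(O + a) = (53 - 1*(-9))*(168 - 1476) = (53 + 9)*(-1308) = 62*(-1308) = -81096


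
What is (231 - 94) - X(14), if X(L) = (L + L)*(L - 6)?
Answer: -87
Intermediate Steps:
X(L) = 2*L*(-6 + L) (X(L) = (2*L)*(-6 + L) = 2*L*(-6 + L))
(231 - 94) - X(14) = (231 - 94) - 2*14*(-6 + 14) = 137 - 2*14*8 = 137 - 1*224 = 137 - 224 = -87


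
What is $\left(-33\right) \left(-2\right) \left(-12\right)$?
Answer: $-792$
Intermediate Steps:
$\left(-33\right) \left(-2\right) \left(-12\right) = 66 \left(-12\right) = -792$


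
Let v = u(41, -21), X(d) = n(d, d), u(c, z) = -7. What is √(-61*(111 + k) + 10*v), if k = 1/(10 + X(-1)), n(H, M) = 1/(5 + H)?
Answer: 5*I*√460389/41 ≈ 82.746*I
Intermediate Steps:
X(d) = 1/(5 + d)
v = -7
k = 4/41 (k = 1/(10 + 1/(5 - 1)) = 1/(10 + 1/4) = 1/(10 + ¼) = 1/(41/4) = 4/41 ≈ 0.097561)
√(-61*(111 + k) + 10*v) = √(-61*(111 + 4/41) + 10*(-7)) = √(-61*4555/41 - 70) = √(-277855/41 - 70) = √(-280725/41) = 5*I*√460389/41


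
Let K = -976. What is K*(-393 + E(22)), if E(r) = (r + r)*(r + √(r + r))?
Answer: -561200 - 85888*√11 ≈ -8.4606e+5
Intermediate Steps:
E(r) = 2*r*(r + √2*√r) (E(r) = (2*r)*(r + √(2*r)) = (2*r)*(r + √2*√r) = 2*r*(r + √2*√r))
K*(-393 + E(22)) = -976*(-393 + (2*22² + 2*√2*22^(3/2))) = -976*(-393 + (2*484 + 2*√2*(22*√22))) = -976*(-393 + (968 + 88*√11)) = -976*(575 + 88*√11) = -561200 - 85888*√11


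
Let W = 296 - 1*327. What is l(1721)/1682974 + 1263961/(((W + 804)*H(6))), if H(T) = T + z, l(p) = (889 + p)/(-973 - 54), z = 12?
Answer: 1092324114099419/12024578271186 ≈ 90.841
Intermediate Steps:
l(p) = -889/1027 - p/1027 (l(p) = (889 + p)/(-1027) = (889 + p)*(-1/1027) = -889/1027 - p/1027)
H(T) = 12 + T (H(T) = T + 12 = 12 + T)
W = -31 (W = 296 - 327 = -31)
l(1721)/1682974 + 1263961/(((W + 804)*H(6))) = (-889/1027 - 1/1027*1721)/1682974 + 1263961/(((-31 + 804)*(12 + 6))) = (-889/1027 - 1721/1027)*(1/1682974) + 1263961/((773*18)) = -2610/1027*1/1682974 + 1263961/13914 = -1305/864207149 + 1263961*(1/13914) = -1305/864207149 + 1263961/13914 = 1092324114099419/12024578271186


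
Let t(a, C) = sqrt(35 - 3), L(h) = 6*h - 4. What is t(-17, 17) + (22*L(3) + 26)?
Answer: 334 + 4*sqrt(2) ≈ 339.66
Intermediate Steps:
L(h) = -4 + 6*h
t(a, C) = 4*sqrt(2) (t(a, C) = sqrt(32) = 4*sqrt(2))
t(-17, 17) + (22*L(3) + 26) = 4*sqrt(2) + (22*(-4 + 6*3) + 26) = 4*sqrt(2) + (22*(-4 + 18) + 26) = 4*sqrt(2) + (22*14 + 26) = 4*sqrt(2) + (308 + 26) = 4*sqrt(2) + 334 = 334 + 4*sqrt(2)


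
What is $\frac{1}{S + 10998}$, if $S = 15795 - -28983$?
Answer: $\frac{1}{55776} \approx 1.7929 \cdot 10^{-5}$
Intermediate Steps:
$S = 44778$ ($S = 15795 + 28983 = 44778$)
$\frac{1}{S + 10998} = \frac{1}{44778 + 10998} = \frac{1}{55776}$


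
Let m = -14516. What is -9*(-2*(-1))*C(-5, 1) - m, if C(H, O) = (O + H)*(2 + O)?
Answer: 14732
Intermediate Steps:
C(H, O) = (2 + O)*(H + O) (C(H, O) = (H + O)*(2 + O) = (2 + O)*(H + O))
-9*(-2*(-1))*C(-5, 1) - m = -9*(-2*(-1))*(1² + 2*(-5) + 2*1 - 5*1) - 1*(-14516) = -18*(1 - 10 + 2 - 5) + 14516 = -18*(-12) + 14516 = -9*(-24) + 14516 = 216 + 14516 = 14732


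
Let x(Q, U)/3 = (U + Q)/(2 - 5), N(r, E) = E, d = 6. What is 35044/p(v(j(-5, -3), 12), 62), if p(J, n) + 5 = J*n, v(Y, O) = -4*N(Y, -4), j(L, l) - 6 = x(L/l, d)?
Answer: 35044/987 ≈ 35.506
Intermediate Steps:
x(Q, U) = -Q - U (x(Q, U) = 3*((U + Q)/(2 - 5)) = 3*((Q + U)/(-3)) = 3*((Q + U)*(-⅓)) = 3*(-Q/3 - U/3) = -Q - U)
j(L, l) = -L/l (j(L, l) = 6 + (-L/l - 1*6) = 6 + (-L/l - 6) = 6 + (-6 - L/l) = -L/l)
v(Y, O) = 16 (v(Y, O) = -4*(-4) = 16)
p(J, n) = -5 + J*n
35044/p(v(j(-5, -3), 12), 62) = 35044/(-5 + 16*62) = 35044/(-5 + 992) = 35044/987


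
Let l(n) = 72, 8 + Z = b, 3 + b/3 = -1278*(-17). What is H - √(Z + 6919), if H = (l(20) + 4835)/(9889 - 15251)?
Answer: -701/766 - 4*√4505 ≈ -269.39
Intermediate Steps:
b = 65169 (b = -9 + 3*(-1278*(-17)) = -9 + 3*21726 = -9 + 65178 = 65169)
Z = 65161 (Z = -8 + 65169 = 65161)
H = -701/766 (H = (72 + 4835)/(9889 - 15251) = 4907/(-5362) = 4907*(-1/5362) = -701/766 ≈ -0.91514)
H - √(Z + 6919) = -701/766 - √(65161 + 6919) = -701/766 - √72080 = -701/766 - 4*√4505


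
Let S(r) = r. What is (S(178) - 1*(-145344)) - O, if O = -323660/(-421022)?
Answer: 30633819912/210511 ≈ 1.4552e+5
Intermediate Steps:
O = 161830/210511 (O = -323660*(-1/421022) = 161830/210511 ≈ 0.76875)
(S(178) - 1*(-145344)) - O = (178 - 1*(-145344)) - 1*161830/210511 = (178 + 145344) - 161830/210511 = 145522 - 161830/210511 = 30633819912/210511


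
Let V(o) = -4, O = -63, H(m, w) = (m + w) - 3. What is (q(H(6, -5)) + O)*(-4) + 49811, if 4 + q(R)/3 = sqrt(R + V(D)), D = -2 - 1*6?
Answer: 50111 - 12*I*sqrt(6) ≈ 50111.0 - 29.394*I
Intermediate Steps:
H(m, w) = -3 + m + w
D = -8 (D = -2 - 6 = -8)
q(R) = -12 + 3*sqrt(-4 + R) (q(R) = -12 + 3*sqrt(R - 4) = -12 + 3*sqrt(-4 + R))
(q(H(6, -5)) + O)*(-4) + 49811 = ((-12 + 3*sqrt(-4 + (-3 + 6 - 5))) - 63)*(-4) + 49811 = ((-12 + 3*sqrt(-4 - 2)) - 63)*(-4) + 49811 = ((-12 + 3*sqrt(-6)) - 63)*(-4) + 49811 = ((-12 + 3*(I*sqrt(6))) - 63)*(-4) + 49811 = ((-12 + 3*I*sqrt(6)) - 63)*(-4) + 49811 = (-75 + 3*I*sqrt(6))*(-4) + 49811 = (300 - 12*I*sqrt(6)) + 49811 = 50111 - 12*I*sqrt(6)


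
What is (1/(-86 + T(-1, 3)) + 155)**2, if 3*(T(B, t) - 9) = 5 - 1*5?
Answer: 142420356/5929 ≈ 24021.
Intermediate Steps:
T(B, t) = 9 (T(B, t) = 9 + (5 - 1*5)/3 = 9 + (5 - 5)/3 = 9 + (1/3)*0 = 9 + 0 = 9)
(1/(-86 + T(-1, 3)) + 155)**2 = (1/(-86 + 9) + 155)**2 = (1/(-77) + 155)**2 = (-1/77 + 155)**2 = (11934/77)**2 = 142420356/5929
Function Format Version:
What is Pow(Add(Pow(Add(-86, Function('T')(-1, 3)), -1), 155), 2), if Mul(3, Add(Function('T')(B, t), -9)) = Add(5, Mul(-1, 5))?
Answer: Rational(142420356, 5929) ≈ 24021.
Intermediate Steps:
Function('T')(B, t) = 9 (Function('T')(B, t) = Add(9, Mul(Rational(1, 3), Add(5, Mul(-1, 5)))) = Add(9, Mul(Rational(1, 3), Add(5, -5))) = Add(9, Mul(Rational(1, 3), 0)) = Add(9, 0) = 9)
Pow(Add(Pow(Add(-86, Function('T')(-1, 3)), -1), 155), 2) = Pow(Add(Pow(Add(-86, 9), -1), 155), 2) = Pow(Add(Pow(-77, -1), 155), 2) = Pow(Add(Rational(-1, 77), 155), 2) = Pow(Rational(11934, 77), 2) = Rational(142420356, 5929)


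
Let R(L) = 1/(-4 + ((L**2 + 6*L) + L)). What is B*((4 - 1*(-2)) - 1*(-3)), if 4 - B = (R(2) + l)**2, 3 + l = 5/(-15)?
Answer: -11713/196 ≈ -59.760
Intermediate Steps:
l = -10/3 (l = -3 + 5/(-15) = -3 + 5*(-1/15) = -3 - 1/3 = -10/3 ≈ -3.3333)
R(L) = 1/(-4 + L**2 + 7*L) (R(L) = 1/(-4 + (L**2 + 7*L)) = 1/(-4 + L**2 + 7*L))
B = -11713/1764 (B = 4 - (1/(-4 + 2**2 + 7*2) - 10/3)**2 = 4 - (1/(-4 + 4 + 14) - 10/3)**2 = 4 - (1/14 - 10/3)**2 = 4 - (-137/42)**2 = 4 - 1*18769/1764 = 4 - 18769/1764 = -11713/1764 ≈ -6.6400)
B*((4 - 1*(-2)) - 1*(-3)) = -11713*((4 - 1*(-2)) - 1*(-3))/1764 = -11713*((4 + 2) + 3)/1764 = -11713*(6 + 3)/1764 = -11713/1764*9 = -11713/196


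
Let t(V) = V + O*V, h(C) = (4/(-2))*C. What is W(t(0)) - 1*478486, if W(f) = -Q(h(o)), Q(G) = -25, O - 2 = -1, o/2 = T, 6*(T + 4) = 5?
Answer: -478461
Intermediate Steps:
T = -19/6 (T = -4 + (1/6)*5 = -4 + 5/6 = -19/6 ≈ -3.1667)
o = -19/3 (o = 2*(-19/6) = -19/3 ≈ -6.3333)
O = 1 (O = 2 - 1 = 1)
h(C) = -2*C (h(C) = (4*(-1/2))*C = -2*C)
t(V) = 2*V (t(V) = V + 1*V = V + V = 2*V)
W(f) = 25 (W(f) = -1*(-25) = 25)
W(t(0)) - 1*478486 = 25 - 1*478486 = 25 - 478486 = -478461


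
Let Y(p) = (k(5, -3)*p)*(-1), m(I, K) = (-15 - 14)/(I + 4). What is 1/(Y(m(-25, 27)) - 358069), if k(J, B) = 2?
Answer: -21/7519507 ≈ -2.7927e-6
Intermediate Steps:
m(I, K) = -29/(4 + I)
Y(p) = -2*p (Y(p) = (2*p)*(-1) = -2*p)
1/(Y(m(-25, 27)) - 358069) = 1/(-(-58)/(4 - 25) - 358069) = 1/(-(-58)/(-21) - 358069) = 1/(-(-58)*(-1)/21 - 358069) = 1/(-2*29/21 - 358069) = 1/(-58/21 - 358069) = 1/(-7519507/21) = -21/7519507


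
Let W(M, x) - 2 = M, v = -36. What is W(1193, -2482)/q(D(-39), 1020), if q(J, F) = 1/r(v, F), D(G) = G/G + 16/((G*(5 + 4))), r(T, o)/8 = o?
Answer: 9751200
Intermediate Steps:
W(M, x) = 2 + M
r(T, o) = 8*o
D(G) = 1 + 16/(9*G) (D(G) = 1 + 16/((G*9)) = 1 + 16/((9*G)) = 1 + 16*(1/(9*G)) = 1 + 16/(9*G))
q(J, F) = 1/(8*F)
W(1193, -2482)/q(D(-39), 1020) = (2 + 1193)/(((⅛)/1020)) = 1195/(((⅛)*(1/1020))) = 1195/(1/8160) = 1195*8160 = 9751200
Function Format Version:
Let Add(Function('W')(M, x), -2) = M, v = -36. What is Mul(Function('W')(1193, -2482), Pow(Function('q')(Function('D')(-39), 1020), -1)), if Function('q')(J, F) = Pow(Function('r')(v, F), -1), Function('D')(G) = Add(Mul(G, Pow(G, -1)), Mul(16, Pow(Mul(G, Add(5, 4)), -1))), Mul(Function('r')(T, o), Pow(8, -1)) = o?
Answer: 9751200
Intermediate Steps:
Function('W')(M, x) = Add(2, M)
Function('r')(T, o) = Mul(8, o)
Function('D')(G) = Add(1, Mul(Rational(16, 9), Pow(G, -1))) (Function('D')(G) = Add(1, Mul(16, Pow(Mul(G, 9), -1))) = Add(1, Mul(16, Pow(Mul(9, G), -1))) = Add(1, Mul(16, Mul(Rational(1, 9), Pow(G, -1)))) = Add(1, Mul(Rational(16, 9), Pow(G, -1))))
Function('q')(J, F) = Mul(Rational(1, 8), Pow(F, -1)) (Function('q')(J, F) = Pow(Mul(8, F), -1) = Mul(Rational(1, 8), Pow(F, -1)))
Mul(Function('W')(1193, -2482), Pow(Function('q')(Function('D')(-39), 1020), -1)) = Mul(Add(2, 1193), Pow(Mul(Rational(1, 8), Pow(1020, -1)), -1)) = Mul(1195, Pow(Mul(Rational(1, 8), Rational(1, 1020)), -1)) = Mul(1195, Pow(Rational(1, 8160), -1)) = Mul(1195, 8160) = 9751200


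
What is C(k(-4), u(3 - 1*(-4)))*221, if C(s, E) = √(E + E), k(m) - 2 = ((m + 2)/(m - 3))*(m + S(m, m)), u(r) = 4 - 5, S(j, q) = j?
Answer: 221*I*√2 ≈ 312.54*I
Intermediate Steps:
u(r) = -1
k(m) = 2 + 2*m*(2 + m)/(-3 + m) (k(m) = 2 + ((m + 2)/(m - 3))*(m + m) = 2 + ((2 + m)/(-3 + m))*(2*m) = 2 + 2*m*(2 + m)/(-3 + m))
C(s, E) = √2*√E (C(s, E) = √(2*E) = √2*√E)
C(k(-4), u(3 - 1*(-4)))*221 = (√2*√(-1))*221 = (√2*I)*221 = (I*√2)*221 = 221*I*√2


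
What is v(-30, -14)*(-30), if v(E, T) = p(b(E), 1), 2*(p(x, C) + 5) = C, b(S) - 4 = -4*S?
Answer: 135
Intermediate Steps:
b(S) = 4 - 4*S
p(x, C) = -5 + C/2
v(E, T) = -9/2 (v(E, T) = -5 + (½)*1 = -5 + ½ = -9/2)
v(-30, -14)*(-30) = -9/2*(-30) = 135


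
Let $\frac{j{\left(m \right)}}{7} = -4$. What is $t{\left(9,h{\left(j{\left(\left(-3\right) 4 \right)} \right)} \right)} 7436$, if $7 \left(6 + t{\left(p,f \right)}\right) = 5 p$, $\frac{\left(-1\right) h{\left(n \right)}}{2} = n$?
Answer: $\frac{22308}{7} \approx 3186.9$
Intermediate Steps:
$j{\left(m \right)} = -28$ ($j{\left(m \right)} = 7 \left(-4\right) = -28$)
$h{\left(n \right)} = - 2 n$
$t{\left(p,f \right)} = -6 + \frac{5 p}{7}$
$t{\left(9,h{\left(j{\left(\left(-3\right) 4 \right)} \right)} \right)} 7436 = \left(-6 + \frac{5}{7} \cdot 9\right) 7436 = \left(-6 + \frac{45}{7}\right) 7436 = \frac{3}{7} \cdot 7436 = \frac{22308}{7}$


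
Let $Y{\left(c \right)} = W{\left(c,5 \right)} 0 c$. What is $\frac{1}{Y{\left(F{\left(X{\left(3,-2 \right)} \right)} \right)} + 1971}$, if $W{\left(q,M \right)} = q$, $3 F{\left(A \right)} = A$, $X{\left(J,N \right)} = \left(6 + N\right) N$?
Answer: $\frac{1}{1971} \approx 0.00050736$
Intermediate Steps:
$X{\left(J,N \right)} = N \left(6 + N\right)$
$F{\left(A \right)} = \frac{A}{3}$
$Y{\left(c \right)} = 0$ ($Y{\left(c \right)} = c 0 c = 0 c = 0$)
$\frac{1}{Y{\left(F{\left(X{\left(3,-2 \right)} \right)} \right)} + 1971} = \frac{1}{0 + 1971} = \frac{1}{1971}$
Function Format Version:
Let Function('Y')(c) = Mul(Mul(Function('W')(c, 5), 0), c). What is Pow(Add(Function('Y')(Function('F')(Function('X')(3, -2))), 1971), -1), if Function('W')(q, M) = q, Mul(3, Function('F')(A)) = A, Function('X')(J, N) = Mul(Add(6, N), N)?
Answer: Rational(1, 1971) ≈ 0.00050736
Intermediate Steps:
Function('X')(J, N) = Mul(N, Add(6, N))
Function('F')(A) = Mul(Rational(1, 3), A)
Function('Y')(c) = 0 (Function('Y')(c) = Mul(Mul(c, 0), c) = Mul(0, c) = 0)
Pow(Add(Function('Y')(Function('F')(Function('X')(3, -2))), 1971), -1) = Pow(Add(0, 1971), -1) = Pow(1971, -1) = Rational(1, 1971)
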